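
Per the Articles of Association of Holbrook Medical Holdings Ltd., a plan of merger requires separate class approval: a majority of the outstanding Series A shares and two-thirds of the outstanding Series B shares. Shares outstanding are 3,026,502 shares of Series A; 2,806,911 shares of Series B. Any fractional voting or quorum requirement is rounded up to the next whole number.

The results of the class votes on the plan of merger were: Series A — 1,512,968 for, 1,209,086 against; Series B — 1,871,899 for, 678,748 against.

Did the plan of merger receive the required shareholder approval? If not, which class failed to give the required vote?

Series A: a majority of 3026502 is 1513252; 1,513,252 required, 1,512,968 in favor — not approved.
Series B: 2/3 of 2806911 = 1871274; 1,871,274 required, 1,871,899 in favor — approved.

Not approved — the Series A shares did not give the required vote.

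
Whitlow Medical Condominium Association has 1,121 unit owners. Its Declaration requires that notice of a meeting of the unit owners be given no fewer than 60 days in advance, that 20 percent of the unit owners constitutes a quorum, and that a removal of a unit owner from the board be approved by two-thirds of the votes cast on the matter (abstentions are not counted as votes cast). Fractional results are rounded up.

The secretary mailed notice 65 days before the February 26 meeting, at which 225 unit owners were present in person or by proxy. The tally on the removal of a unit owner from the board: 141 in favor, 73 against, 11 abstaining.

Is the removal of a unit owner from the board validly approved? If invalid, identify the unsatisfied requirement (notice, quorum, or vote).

Invalid — vote requirement not satisfied.

Notice: 65 days given; 60 required. Satisfied.
Quorum: 20% of 1,121 = 224.20, rounded up to 225; 225 present. Satisfied.
Vote: requires two-thirds of the votes cast (225 − 11 abstaining = 214); 2/3 of 214 = 142.67, rounded up to 143, so 143 needed; 141 in favor. Not satisfied.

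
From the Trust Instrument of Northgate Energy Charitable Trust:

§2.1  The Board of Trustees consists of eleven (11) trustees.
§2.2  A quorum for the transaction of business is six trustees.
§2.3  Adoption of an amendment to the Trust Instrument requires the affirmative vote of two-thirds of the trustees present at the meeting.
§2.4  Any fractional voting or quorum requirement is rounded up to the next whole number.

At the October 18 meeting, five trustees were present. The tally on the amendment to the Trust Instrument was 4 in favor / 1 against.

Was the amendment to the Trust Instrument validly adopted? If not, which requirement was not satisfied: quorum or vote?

Quorum: 5 present; quorum is 6. Not satisfied.
Vote: the amendment to the Trust Instrument requires two-thirds of the trustees present (5). 2/3 of 5 = 3.33, rounded up to 4, so 4 affirmative votes are needed; 4 voted in favor. Satisfied. (Moot — without a quorum no business can be validly transacted.)

Invalid — quorum requirement not satisfied.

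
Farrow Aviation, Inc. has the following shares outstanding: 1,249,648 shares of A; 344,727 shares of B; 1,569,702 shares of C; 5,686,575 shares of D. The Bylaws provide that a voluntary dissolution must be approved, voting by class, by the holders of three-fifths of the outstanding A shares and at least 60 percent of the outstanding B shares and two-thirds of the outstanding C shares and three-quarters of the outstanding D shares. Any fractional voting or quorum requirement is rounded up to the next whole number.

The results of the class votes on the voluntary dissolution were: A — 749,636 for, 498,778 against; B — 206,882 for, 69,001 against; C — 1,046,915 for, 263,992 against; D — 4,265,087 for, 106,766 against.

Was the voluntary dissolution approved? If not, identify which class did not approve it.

A: 3/5 of 1249648 = 749788.80, rounded up to 749789; 749,789 required, 749,636 in favor — not approved.
B: 3/5 of 344727 = 206836.20, rounded up to 206837; 206,837 required, 206,882 in favor — approved.
C: 2/3 of 1569702 = 1046468; 1,046,468 required, 1,046,915 in favor — approved.
D: 3/4 of 5686575 = 4264931.25, rounded up to 4264932; 4,264,932 required, 4,265,087 in favor — approved.

Not approved — the A shares did not give the required vote.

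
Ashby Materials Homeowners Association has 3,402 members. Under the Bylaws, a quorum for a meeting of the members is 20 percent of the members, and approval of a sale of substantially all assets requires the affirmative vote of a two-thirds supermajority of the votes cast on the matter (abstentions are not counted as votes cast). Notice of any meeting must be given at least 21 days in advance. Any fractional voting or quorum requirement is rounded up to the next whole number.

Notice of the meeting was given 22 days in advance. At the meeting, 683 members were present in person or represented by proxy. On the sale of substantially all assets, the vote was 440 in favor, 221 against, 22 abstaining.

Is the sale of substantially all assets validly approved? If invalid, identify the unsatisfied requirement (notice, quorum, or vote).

Notice: 22 days given; 21 required. Satisfied.
Quorum: 20% of 3,402 = 680.40, rounded up to 681; 683 present. Satisfied.
Vote: requires two-thirds of the votes cast (683 − 22 abstaining = 661); 2/3 of 661 = 440.67, rounded up to 441, so 441 needed; 440 in favor. Not satisfied.

Invalid — vote requirement not satisfied.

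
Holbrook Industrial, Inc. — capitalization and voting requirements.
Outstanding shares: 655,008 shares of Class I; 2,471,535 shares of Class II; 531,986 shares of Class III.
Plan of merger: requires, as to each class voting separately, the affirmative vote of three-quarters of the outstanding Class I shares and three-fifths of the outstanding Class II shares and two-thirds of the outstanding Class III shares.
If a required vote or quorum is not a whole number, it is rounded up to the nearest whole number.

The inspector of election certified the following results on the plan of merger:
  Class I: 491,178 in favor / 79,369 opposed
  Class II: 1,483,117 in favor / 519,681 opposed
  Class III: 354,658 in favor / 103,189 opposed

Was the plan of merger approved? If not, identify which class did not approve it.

Not approved — the Class I shares did not give the required vote.

Class I: 3/4 of 655008 = 491256; 491,256 required, 491,178 in favor — not approved.
Class II: 3/5 of 2471535 = 1482921; 1,482,921 required, 1,483,117 in favor — approved.
Class III: 2/3 of 531986 = 354657.33, rounded up to 354658; 354,658 required, 354,658 in favor — approved.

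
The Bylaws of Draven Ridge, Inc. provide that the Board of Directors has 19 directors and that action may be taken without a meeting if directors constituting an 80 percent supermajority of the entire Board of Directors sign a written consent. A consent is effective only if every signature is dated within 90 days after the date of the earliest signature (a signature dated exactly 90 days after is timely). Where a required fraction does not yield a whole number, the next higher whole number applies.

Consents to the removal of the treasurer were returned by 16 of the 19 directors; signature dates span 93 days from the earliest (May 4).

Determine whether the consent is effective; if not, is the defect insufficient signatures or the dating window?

Not effective — dating-window requirement not satisfied.

Signatures required: an 80 percent supermajority of 19 — 4/5 of 19 = 15.20, rounded up to 16, so 16 needed; 16 signed. Sufficient.
Dating window: the latest signature is 93 days after the earliest; the limit is 90 days. Outside the window.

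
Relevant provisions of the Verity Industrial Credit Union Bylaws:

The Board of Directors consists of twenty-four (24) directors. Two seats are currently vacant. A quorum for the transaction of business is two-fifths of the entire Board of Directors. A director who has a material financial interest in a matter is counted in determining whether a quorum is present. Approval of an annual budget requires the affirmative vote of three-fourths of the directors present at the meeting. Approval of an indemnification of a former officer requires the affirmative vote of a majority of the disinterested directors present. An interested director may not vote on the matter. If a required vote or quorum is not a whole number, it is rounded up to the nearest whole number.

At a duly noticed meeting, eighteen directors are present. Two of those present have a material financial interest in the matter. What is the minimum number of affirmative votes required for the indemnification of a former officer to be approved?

The indemnification of a former officer requires a majority of the disinterested directors present (18 − 2 = 16).
A majority of 16 is 9.

9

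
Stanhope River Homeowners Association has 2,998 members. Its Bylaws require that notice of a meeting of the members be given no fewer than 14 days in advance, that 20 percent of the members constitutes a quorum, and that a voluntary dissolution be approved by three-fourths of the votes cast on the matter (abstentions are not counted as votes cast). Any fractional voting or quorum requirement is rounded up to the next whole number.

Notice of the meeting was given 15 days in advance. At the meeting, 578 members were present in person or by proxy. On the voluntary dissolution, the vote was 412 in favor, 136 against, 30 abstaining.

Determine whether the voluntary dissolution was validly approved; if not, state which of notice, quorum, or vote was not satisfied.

Invalid — quorum requirement not satisfied.

Notice: 15 days given; 14 required. Satisfied.
Quorum: 20% of 2,998 = 599.60, rounded up to 600; 578 present. Not satisfied.
Vote: requires three-fourths of the votes cast (578 − 30 abstaining = 548); 3/4 of 548 = 411, so 411 needed; 412 in favor. Satisfied.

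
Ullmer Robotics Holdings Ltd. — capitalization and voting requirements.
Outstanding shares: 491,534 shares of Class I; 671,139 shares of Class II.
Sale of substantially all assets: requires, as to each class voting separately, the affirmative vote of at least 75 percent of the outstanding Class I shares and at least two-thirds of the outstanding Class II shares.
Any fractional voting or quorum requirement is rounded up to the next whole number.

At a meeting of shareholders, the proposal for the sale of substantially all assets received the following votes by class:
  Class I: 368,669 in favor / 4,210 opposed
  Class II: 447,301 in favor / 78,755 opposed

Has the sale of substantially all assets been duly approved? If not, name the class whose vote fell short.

Class I: 3/4 of 491534 = 368650.50, rounded up to 368651; 368,651 required, 368,669 in favor — approved.
Class II: 2/3 of 671139 = 447426; 447,426 required, 447,301 in favor — not approved.

Not approved — the Class II shares did not give the required vote.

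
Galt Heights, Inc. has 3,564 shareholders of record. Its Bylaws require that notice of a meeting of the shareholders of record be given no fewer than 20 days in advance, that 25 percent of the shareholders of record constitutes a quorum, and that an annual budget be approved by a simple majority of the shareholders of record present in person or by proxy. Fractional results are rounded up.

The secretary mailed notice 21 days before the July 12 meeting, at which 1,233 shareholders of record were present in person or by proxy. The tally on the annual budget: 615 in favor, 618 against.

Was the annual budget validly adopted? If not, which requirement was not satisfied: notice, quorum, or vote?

Notice: 21 days given; 20 required. Satisfied.
Quorum: 25% of 3,564 = 891; 1,233 present. Satisfied.
Vote: requires a majority of those present (1,233); a majority of 1233 is 617, so 617 needed; 615 in favor. Not satisfied.

Invalid — vote requirement not satisfied.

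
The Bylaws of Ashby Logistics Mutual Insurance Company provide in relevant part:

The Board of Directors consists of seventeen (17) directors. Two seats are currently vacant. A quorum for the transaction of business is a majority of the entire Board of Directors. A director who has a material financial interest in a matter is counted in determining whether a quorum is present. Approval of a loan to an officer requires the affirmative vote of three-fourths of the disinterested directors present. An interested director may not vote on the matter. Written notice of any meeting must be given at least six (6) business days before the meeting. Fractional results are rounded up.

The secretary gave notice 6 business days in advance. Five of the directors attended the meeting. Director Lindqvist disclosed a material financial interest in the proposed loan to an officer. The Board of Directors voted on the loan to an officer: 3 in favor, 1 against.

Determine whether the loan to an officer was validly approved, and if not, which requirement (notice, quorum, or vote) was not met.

Notice: 6 business days given; 6 required (6 ≥ 6). Satisfied.
Quorum: 5 present (interested directors count toward quorum); quorum is 9. Not satisfied.
Vote: the loan to an officer requires three-fourths of the disinterested directors present (5 − 1 = 4). 3/4 of 4 = 3, so 3 affirmative votes are needed; 3 voted in favor. Satisfied. (Moot — without a quorum no business can be validly transacted.)

Invalid — quorum requirement not satisfied.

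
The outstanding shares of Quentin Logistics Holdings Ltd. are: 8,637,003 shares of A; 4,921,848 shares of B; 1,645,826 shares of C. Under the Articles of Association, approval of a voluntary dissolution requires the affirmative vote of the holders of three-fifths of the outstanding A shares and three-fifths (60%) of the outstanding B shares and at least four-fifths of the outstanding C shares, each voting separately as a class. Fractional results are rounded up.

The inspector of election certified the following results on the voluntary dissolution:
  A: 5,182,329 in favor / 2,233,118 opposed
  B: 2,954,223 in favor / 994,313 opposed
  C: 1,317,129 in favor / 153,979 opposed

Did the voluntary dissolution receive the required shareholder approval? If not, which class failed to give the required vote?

Approved — every class gave the required vote.

A: 3/5 of 8637003 = 5182201.80, rounded up to 5182202; 5,182,202 required, 5,182,329 in favor — approved.
B: 3/5 of 4921848 = 2953108.80, rounded up to 2953109; 2,953,109 required, 2,954,223 in favor — approved.
C: 4/5 of 1645826 = 1316660.80, rounded up to 1316661; 1,316,661 required, 1,317,129 in favor — approved.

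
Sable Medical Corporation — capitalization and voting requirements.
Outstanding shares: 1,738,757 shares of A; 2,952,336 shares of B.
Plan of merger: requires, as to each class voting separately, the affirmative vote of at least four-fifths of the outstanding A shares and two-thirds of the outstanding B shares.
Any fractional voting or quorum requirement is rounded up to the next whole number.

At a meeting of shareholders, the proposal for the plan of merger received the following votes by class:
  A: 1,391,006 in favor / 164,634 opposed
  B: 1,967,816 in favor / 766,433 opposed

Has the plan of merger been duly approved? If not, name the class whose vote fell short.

Not approved — the B shares did not give the required vote.

A: 4/5 of 1738757 = 1391005.60, rounded up to 1391006; 1,391,006 required, 1,391,006 in favor — approved.
B: 2/3 of 2952336 = 1968224; 1,968,224 required, 1,967,816 in favor — not approved.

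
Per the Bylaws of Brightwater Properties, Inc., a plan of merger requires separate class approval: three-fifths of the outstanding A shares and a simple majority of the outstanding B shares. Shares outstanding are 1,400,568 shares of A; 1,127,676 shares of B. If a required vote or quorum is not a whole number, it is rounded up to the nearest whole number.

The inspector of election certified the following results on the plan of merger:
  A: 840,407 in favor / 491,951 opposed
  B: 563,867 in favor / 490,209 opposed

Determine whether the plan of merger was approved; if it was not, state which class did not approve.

Approved — every class gave the required vote.

A: 3/5 of 1400568 = 840340.80, rounded up to 840341; 840,341 required, 840,407 in favor — approved.
B: a majority of 1127676 is 563839; 563,839 required, 563,867 in favor — approved.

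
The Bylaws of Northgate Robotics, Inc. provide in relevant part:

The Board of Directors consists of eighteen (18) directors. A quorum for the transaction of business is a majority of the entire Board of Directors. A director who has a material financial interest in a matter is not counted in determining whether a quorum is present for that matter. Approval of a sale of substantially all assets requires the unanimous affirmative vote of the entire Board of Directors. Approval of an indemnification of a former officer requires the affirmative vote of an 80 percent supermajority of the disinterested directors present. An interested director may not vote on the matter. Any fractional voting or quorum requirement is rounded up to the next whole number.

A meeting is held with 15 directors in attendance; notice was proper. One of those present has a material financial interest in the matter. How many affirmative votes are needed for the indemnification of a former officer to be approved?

12

The indemnification of a former officer requires four-fifths of the disinterested directors present (15 − 1 = 14).
4/5 of 14 = 11.20, rounded up to 12.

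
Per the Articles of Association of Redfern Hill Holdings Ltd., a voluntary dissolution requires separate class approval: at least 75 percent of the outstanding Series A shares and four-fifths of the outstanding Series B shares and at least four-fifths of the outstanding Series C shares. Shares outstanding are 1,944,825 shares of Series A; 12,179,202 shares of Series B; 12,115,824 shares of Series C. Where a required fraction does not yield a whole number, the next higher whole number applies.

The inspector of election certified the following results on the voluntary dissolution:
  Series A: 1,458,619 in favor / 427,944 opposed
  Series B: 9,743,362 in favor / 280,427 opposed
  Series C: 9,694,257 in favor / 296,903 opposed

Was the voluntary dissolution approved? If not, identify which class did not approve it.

Series A: 3/4 of 1944825 = 1458618.75, rounded up to 1458619; 1,458,619 required, 1,458,619 in favor — approved.
Series B: 4/5 of 12179202 = 9743361.60, rounded up to 9743362; 9,743,362 required, 9,743,362 in favor — approved.
Series C: 4/5 of 12115824 = 9692659.20, rounded up to 9692660; 9,692,660 required, 9,694,257 in favor — approved.

Approved — every class gave the required vote.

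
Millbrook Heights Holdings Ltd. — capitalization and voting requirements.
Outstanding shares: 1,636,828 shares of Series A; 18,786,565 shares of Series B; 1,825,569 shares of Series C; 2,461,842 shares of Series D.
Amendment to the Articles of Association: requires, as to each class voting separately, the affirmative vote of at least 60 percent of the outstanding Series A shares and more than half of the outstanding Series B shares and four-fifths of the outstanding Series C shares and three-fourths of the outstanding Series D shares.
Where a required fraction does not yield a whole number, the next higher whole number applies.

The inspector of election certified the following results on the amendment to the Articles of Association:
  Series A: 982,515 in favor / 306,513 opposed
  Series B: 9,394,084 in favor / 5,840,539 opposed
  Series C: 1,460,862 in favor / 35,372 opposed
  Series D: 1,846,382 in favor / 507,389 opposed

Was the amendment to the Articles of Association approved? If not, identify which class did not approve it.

Series A: 3/5 of 1636828 = 982096.80, rounded up to 982097; 982,097 required, 982,515 in favor — approved.
Series B: a majority of 18786565 is 9393283; 9,393,283 required, 9,394,084 in favor — approved.
Series C: 4/5 of 1825569 = 1460455.20, rounded up to 1460456; 1,460,456 required, 1,460,862 in favor — approved.
Series D: 3/4 of 2461842 = 1846381.50, rounded up to 1846382; 1,846,382 required, 1,846,382 in favor — approved.

Approved — every class gave the required vote.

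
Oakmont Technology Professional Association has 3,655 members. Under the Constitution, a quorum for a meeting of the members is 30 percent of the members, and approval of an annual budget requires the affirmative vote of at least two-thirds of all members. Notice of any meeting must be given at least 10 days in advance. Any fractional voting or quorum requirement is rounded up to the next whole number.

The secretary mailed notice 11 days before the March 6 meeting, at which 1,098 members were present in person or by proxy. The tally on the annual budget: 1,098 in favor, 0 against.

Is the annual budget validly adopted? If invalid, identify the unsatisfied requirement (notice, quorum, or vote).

Notice: 11 days given; 10 required. Satisfied.
Quorum: 30% of 3,655 = 1,096.50, rounded up to 1,097; 1,098 present. Satisfied.
Vote: requires two-thirds of all members (3,655); 2/3 of 3655 = 2436.67, rounded up to 2437, so 2,437 needed; 1,098 in favor. Not satisfied.

Invalid — vote requirement not satisfied.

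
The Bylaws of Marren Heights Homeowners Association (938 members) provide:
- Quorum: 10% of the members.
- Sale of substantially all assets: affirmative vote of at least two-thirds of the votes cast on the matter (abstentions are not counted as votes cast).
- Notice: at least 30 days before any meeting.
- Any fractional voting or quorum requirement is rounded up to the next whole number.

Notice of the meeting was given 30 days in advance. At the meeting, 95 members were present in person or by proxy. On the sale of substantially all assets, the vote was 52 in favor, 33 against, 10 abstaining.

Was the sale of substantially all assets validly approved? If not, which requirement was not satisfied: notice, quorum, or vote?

Notice: 30 days given; 30 required. Satisfied.
Quorum: 10% of 938 = 93.80, rounded up to 94; 95 present. Satisfied.
Vote: requires two-thirds of the votes cast (95 − 10 abstaining = 85); 2/3 of 85 = 56.67, rounded up to 57, so 57 needed; 52 in favor. Not satisfied.

Invalid — vote requirement not satisfied.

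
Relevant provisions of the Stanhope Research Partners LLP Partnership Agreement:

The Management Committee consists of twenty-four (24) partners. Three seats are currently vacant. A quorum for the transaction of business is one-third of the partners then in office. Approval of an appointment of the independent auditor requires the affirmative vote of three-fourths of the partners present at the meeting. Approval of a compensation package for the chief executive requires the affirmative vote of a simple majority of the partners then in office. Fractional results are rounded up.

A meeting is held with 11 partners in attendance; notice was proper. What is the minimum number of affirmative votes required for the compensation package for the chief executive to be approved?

11

The compensation package for the chief executive requires a majority of the partners then in office (21).
A majority of 21 is 11.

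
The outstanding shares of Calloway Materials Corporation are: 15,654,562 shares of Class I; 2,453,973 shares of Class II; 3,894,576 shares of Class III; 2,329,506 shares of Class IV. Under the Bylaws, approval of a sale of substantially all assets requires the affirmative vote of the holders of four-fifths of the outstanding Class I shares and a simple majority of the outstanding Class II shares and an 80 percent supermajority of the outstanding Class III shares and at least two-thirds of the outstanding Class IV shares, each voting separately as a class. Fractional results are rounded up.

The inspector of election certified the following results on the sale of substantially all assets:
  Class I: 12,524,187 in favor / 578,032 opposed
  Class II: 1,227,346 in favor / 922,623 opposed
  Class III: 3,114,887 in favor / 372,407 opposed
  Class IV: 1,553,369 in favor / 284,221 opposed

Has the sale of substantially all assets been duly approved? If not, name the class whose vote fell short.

Class I: 4/5 of 15654562 = 12523649.60, rounded up to 12523650; 12,523,650 required, 12,524,187 in favor — approved.
Class II: a majority of 2453973 is 1226987; 1,226,987 required, 1,227,346 in favor — approved.
Class III: 4/5 of 3894576 = 3115660.80, rounded up to 3115661; 3,115,661 required, 3,114,887 in favor — not approved.
Class IV: 2/3 of 2329506 = 1553004; 1,553,004 required, 1,553,369 in favor — approved.

Not approved — the Class III shares did not give the required vote.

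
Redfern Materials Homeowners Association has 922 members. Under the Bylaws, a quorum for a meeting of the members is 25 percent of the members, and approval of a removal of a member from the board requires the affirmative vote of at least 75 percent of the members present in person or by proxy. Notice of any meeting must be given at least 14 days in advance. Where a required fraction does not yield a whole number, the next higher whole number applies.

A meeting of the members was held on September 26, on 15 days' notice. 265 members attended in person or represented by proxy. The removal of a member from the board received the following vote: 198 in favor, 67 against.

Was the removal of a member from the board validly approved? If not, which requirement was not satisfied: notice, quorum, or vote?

Invalid — vote requirement not satisfied.

Notice: 15 days given; 14 required. Satisfied.
Quorum: 25% of 922 = 230.50, rounded up to 231; 265 present. Satisfied.
Vote: requires three-fourths of those present (265); 3/4 of 265 = 198.75, rounded up to 199, so 199 needed; 198 in favor. Not satisfied.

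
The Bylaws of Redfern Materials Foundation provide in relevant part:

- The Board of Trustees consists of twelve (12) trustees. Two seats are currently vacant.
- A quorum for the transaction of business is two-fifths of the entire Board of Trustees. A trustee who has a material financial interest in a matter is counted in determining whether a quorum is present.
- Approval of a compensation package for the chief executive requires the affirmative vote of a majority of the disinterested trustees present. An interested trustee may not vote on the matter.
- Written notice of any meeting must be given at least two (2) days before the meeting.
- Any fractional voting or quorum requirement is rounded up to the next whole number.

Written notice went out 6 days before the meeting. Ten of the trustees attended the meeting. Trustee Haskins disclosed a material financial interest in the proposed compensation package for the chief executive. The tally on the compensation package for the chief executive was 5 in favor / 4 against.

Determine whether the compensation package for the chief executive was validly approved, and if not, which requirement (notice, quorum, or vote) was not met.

Valid — all requirements satisfied.

Notice: 6 days given; 2 required (6 ≥ 2). Satisfied.
Quorum: 10 present (interested trustees count toward quorum); quorum is 5. Satisfied.
Vote: the compensation package for the chief executive requires a majority of the disinterested trustees present (10 − 1 = 9). A majority of 9 is 5, so 5 affirmative votes are needed; 5 voted in favor. Satisfied.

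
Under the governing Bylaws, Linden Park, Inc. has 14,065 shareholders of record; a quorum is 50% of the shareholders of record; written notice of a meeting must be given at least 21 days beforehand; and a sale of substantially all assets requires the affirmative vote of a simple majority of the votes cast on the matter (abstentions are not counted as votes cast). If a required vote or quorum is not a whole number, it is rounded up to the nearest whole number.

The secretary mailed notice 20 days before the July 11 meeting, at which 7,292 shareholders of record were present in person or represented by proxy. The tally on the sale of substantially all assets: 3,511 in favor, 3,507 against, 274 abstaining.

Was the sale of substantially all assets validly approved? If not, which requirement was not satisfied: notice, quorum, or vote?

Invalid — notice requirement not satisfied.

Notice: 20 days given; 21 required. Not satisfied.
Quorum: 50% of 14,065 = 7,032.50, rounded up to 7,033; 7,292 present. Satisfied.
Vote: requires a majority of the votes cast (7,292 − 274 abstaining = 7,018); a majority of 7018 is 3510, so 3,510 needed; 3,511 in favor. Satisfied.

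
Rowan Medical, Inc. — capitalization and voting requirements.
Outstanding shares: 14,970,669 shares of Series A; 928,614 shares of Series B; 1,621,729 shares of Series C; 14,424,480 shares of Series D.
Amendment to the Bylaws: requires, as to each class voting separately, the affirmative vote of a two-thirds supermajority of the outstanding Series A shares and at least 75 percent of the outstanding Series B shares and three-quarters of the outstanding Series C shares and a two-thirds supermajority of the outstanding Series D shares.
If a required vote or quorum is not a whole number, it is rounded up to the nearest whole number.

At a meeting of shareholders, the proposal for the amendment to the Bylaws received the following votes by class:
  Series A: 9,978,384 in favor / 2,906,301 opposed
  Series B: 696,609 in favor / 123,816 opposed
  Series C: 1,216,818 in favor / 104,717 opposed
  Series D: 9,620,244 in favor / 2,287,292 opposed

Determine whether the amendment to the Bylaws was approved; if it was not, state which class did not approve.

Not approved — the Series A shares did not give the required vote.

Series A: 2/3 of 14970669 = 9980446; 9,980,446 required, 9,978,384 in favor — not approved.
Series B: 3/4 of 928614 = 696460.50, rounded up to 696461; 696,461 required, 696,609 in favor — approved.
Series C: 3/4 of 1621729 = 1216296.75, rounded up to 1216297; 1,216,297 required, 1,216,818 in favor — approved.
Series D: 2/3 of 14424480 = 9616320; 9,616,320 required, 9,620,244 in favor — approved.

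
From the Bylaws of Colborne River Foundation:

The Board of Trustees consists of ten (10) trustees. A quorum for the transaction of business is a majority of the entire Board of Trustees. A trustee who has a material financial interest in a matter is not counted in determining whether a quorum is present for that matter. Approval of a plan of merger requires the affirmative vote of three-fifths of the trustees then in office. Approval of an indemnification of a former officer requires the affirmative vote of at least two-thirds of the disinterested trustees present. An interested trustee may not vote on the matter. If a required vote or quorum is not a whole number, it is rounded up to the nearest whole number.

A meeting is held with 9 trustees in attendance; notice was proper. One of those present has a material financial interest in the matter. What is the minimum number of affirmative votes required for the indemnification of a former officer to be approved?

The indemnification of a former officer requires two-thirds of the disinterested trustees present (9 − 1 = 8).
2/3 of 8 = 5.33, rounded up to 6.

6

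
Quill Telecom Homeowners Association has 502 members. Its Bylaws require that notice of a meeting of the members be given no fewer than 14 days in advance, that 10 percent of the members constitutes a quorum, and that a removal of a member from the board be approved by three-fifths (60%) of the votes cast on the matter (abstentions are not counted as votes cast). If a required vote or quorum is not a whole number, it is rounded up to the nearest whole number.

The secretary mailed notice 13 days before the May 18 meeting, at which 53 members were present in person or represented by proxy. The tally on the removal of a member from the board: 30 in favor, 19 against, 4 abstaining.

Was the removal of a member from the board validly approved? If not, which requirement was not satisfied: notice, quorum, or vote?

Invalid — notice requirement not satisfied.

Notice: 13 days given; 14 required. Not satisfied.
Quorum: 10% of 502 = 50.20, rounded up to 51; 53 present. Satisfied.
Vote: requires three-fifths of the votes cast (53 − 4 abstaining = 49); 3/5 of 49 = 29.40, rounded up to 30, so 30 needed; 30 in favor. Satisfied.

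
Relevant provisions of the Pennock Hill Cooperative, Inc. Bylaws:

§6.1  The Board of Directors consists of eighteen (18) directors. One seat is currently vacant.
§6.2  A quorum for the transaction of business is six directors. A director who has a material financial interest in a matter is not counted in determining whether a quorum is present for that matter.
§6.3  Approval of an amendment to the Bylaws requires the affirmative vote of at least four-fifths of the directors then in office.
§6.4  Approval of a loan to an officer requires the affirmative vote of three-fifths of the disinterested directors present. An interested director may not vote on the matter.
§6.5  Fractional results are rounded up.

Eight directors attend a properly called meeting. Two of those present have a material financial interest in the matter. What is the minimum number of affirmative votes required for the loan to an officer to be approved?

4

The loan to an officer requires three-fifths of the disinterested directors present (8 − 2 = 6).
3/5 of 6 = 3.60, rounded up to 4.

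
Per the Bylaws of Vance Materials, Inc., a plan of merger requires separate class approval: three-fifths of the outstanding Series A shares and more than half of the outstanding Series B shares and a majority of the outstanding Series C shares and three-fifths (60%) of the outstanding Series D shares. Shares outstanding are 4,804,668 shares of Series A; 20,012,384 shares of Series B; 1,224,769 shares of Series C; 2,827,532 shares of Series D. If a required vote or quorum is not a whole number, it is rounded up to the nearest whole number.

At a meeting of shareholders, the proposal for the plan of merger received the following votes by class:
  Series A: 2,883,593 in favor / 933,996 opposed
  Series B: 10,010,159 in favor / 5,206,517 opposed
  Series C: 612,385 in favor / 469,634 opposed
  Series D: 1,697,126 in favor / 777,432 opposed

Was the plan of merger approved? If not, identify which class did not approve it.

Series A: 3/5 of 4804668 = 2882800.80, rounded up to 2882801; 2,882,801 required, 2,883,593 in favor — approved.
Series B: a majority of 20012384 is 10006193; 10,006,193 required, 10,010,159 in favor — approved.
Series C: a majority of 1224769 is 612385; 612,385 required, 612,385 in favor — approved.
Series D: 3/5 of 2827532 = 1696519.20, rounded up to 1696520; 1,696,520 required, 1,697,126 in favor — approved.

Approved — every class gave the required vote.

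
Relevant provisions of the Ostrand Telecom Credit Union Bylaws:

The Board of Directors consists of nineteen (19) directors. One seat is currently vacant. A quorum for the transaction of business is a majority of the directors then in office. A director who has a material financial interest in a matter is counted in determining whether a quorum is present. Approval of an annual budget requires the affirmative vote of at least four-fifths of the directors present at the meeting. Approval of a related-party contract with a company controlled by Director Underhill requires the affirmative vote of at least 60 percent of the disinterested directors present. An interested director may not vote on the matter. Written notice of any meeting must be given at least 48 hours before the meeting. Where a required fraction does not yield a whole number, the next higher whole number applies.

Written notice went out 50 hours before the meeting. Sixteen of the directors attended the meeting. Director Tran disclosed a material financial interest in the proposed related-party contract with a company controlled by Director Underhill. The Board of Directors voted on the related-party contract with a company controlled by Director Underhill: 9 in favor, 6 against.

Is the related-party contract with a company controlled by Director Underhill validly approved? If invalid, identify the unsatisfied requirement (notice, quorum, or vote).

Notice: 50 hours given; 48 required (50 ≥ 48). Satisfied.
Quorum: 16 present (interested directors count toward quorum); quorum is 10. Satisfied.
Vote: the related-party contract with a company controlled by Director Underhill requires three-fifths of the disinterested directors present (16 − 1 = 15). 3/5 of 15 = 9, so 9 affirmative votes are needed; 9 voted in favor. Satisfied.

Valid — all requirements satisfied.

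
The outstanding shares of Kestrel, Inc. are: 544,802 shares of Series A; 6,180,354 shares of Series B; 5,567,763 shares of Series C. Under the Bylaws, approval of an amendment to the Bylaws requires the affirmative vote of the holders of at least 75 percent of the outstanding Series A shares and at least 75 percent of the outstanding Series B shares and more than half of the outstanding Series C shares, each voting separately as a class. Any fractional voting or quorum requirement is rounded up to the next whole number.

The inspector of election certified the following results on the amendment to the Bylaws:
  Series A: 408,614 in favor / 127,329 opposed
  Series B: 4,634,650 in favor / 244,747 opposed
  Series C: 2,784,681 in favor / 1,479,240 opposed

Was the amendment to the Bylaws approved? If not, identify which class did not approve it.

Not approved — the Series B shares did not give the required vote.

Series A: 3/4 of 544802 = 408601.50, rounded up to 408602; 408,602 required, 408,614 in favor — approved.
Series B: 3/4 of 6180354 = 4635265.50, rounded up to 4635266; 4,635,266 required, 4,634,650 in favor — not approved.
Series C: a majority of 5567763 is 2783882; 2,783,882 required, 2,784,681 in favor — approved.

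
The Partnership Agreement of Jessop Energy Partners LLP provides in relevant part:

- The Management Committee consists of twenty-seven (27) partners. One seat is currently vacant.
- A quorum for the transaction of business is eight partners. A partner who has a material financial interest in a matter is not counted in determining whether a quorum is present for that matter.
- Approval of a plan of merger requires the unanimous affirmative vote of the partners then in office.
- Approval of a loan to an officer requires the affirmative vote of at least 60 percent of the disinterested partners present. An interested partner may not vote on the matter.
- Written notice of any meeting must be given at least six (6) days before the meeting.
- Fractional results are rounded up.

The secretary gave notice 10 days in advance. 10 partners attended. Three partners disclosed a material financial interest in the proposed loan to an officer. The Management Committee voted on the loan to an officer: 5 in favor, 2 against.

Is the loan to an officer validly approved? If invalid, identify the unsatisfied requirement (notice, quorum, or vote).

Invalid — quorum requirement not satisfied.

Notice: 10 days given; 6 required (10 ≥ 6). Satisfied.
Quorum: 10 present, but the 3 interested partners do not count, leaving 7. Quorum is 8. Not satisfied.
Vote: the loan to an officer requires three-fifths of the disinterested partners present (10 − 3 = 7). 3/5 of 7 = 4.20, rounded up to 5, so 5 affirmative votes are needed; 5 voted in favor. Satisfied. (Moot — without a quorum no business can be validly transacted.)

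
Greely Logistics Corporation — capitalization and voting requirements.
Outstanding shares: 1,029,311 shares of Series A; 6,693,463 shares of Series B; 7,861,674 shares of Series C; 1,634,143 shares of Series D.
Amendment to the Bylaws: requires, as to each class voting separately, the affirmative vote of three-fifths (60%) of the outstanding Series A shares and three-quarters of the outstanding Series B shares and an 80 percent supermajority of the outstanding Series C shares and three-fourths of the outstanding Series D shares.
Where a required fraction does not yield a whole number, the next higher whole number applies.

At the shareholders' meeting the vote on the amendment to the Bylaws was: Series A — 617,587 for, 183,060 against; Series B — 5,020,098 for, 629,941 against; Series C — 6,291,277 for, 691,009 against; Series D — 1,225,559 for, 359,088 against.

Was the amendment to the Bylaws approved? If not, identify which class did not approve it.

Not approved — the Series D shares did not give the required vote.

Series A: 3/5 of 1029311 = 617586.60, rounded up to 617587; 617,587 required, 617,587 in favor — approved.
Series B: 3/4 of 6693463 = 5020097.25, rounded up to 5020098; 5,020,098 required, 5,020,098 in favor — approved.
Series C: 4/5 of 7861674 = 6289339.20, rounded up to 6289340; 6,289,340 required, 6,291,277 in favor — approved.
Series D: 3/4 of 1634143 = 1225607.25, rounded up to 1225608; 1,225,608 required, 1,225,559 in favor — not approved.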